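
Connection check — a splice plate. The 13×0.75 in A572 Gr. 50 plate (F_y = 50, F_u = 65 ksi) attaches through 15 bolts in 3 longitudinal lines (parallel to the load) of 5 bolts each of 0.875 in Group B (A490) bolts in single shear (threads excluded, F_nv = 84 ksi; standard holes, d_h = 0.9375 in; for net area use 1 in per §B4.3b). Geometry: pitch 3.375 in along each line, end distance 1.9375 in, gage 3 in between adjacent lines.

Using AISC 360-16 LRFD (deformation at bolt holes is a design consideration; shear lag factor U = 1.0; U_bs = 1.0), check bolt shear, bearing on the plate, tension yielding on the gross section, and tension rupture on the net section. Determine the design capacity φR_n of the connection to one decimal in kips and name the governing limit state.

365.6 kips (net-section rupture governs)

Bolt shear: A_b = π(0.875)²/4 = 0.60132 in². φR_n = 0.75 × 84 × 0.60132 × 15 × 1 = 568.2 kips.
Bearing (0.75 in plate, F_u = 65 ksi): end bolts L_c = 1.9375 − 0.9375/2 = 1.46875, R_n = min(1.2×1.46875×0.75×65, 2.4×0.875×0.75×65) = 85.922 kips/bolt; interior L_c = 3.375 − 0.9375 = 2.4375, R_n = 102.38 kips/bolt. φR_n = 0.75 × (3×85.922 + 12×102.38) = 1114.7 kips.
Tension yield (gross): A_g = 13×0.75 = 9.75 in². φR_n = 0.90 × 50 × 9.75 = 438.8 kips.
Tension rupture (net): A_n = (13 − 3×1)×0.75 = 7.5 in² (U = 1.0, A_e = A_n). φR_n = 0.75 × 65 × 7.5 = 365.6 kips.
Governing: min(568.2, 1114.7, 438.8, 365.6) = 365.6 kips → net-section rupture.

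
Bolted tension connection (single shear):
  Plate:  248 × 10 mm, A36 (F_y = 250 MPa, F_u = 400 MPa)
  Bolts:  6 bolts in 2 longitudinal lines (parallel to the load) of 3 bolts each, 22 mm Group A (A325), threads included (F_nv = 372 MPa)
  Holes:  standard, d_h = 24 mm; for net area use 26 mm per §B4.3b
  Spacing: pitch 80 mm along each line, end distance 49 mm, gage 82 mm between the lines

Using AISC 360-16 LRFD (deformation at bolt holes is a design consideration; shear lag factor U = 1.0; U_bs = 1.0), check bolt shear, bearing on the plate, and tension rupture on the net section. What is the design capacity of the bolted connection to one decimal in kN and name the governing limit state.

Bolt shear: A_b = π(22)²/4 = 380.13 mm². φR_n = 0.75 × 372 × 380.13 × 6 × 1 = 636.3 kN.
Bearing (10 mm plate, F_u = 400 MPa): end bolts L_c = 49 − 24/2 = 37, R_n = min(1.2×37×10×400, 2.4×22×10×400) = 177.6 kN/bolt; interior L_c = 80 − 24 = 56, R_n = 211.2 kN/bolt. φR_n = 0.75 × (2×177.6 + 4×211.2) = 900.0 kN.
Tension rupture (net): A_n = (248 − 2×26)×10 = 1960 mm² (U = 1.0, A_e = A_n). φR_n = 0.75 × 400 × 1960 = 588.0 kN.
Governing: min(636.3, 900.0, 588.0) = 588.0 kN → net-section rupture.

588.0 kN (net-section rupture governs)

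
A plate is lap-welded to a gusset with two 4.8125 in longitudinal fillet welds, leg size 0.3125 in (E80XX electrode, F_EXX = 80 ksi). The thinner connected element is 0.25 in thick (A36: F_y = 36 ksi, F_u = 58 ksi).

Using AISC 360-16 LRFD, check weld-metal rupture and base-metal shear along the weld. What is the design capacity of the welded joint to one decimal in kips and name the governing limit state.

52.0 kips (base-metal shear governs)

Weld metal: throat = 0.707×0.3125 = 0.22094 in, L = 2×4.8125 = 9.625 in. φR_n = 0.75 × 0.6 × 80 × 0.22094 × 9.625 = 76.6 kips.
Base metal shear (0.25 in plate): yield φR_n = 1.0×0.6×36×0.25×9.625 = 52.0 kips; rupture φR_n = 0.75×0.6×58×0.25×9.625 = 62.8 kips; take 52.0 kips (yield).
Governing: min(76.6, 52.0) = 52.0 kips → base-metal shear.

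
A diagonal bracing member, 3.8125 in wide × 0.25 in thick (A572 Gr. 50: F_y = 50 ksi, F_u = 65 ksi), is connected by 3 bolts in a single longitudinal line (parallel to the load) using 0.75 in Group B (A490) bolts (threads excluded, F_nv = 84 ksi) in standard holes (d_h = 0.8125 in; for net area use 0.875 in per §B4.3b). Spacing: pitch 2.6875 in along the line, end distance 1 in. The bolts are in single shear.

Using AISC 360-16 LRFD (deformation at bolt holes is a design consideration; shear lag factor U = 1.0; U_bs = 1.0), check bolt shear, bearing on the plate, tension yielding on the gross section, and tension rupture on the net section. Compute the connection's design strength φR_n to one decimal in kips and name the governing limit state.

Bolt shear: A_b = π(0.75)²/4 = 0.44179 in². φR_n = 0.75 × 84 × 0.44179 × 3 × 1 = 83.5 kips.
Bearing (0.25 in plate, F_u = 65 ksi): end bolts L_c = 1 − 0.8125/2 = 0.59375, R_n = min(1.2×0.59375×0.25×65, 2.4×0.75×0.25×65) = 11.578 kips/bolt; interior L_c = 2.6875 − 0.8125 = 1.875, R_n = 29.25 kips/bolt. φR_n = 0.75 × (1×11.578 + 2×29.25) = 52.6 kips.
Tension yield (gross): A_g = 3.8125×0.25 = 0.95313 in². φR_n = 0.90 × 50 × 0.95313 = 42.9 kips.
Tension rupture (net): A_n = (3.8125 − 1×0.875)×0.25 = 0.73438 in² (U = 1.0, A_e = A_n). φR_n = 0.75 × 65 × 0.73438 = 35.8 kips.
Governing: min(83.5, 52.6, 42.9, 35.8) = 35.8 kips → net-section rupture.

35.8 kips (net-section rupture governs)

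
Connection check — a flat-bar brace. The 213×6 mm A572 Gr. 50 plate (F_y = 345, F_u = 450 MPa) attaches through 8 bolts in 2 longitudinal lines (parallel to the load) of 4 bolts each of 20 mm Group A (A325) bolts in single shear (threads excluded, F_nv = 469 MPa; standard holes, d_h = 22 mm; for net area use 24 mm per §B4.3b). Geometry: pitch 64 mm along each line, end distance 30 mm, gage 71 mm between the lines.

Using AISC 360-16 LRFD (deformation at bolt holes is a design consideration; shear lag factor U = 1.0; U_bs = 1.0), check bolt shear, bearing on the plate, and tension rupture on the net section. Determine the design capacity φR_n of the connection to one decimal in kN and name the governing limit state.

Bolt shear: A_b = π(20)²/4 = 314.16 mm². φR_n = 0.75 × 469 × 314.16 × 8 × 1 = 884.0 kN.
Bearing (6 mm plate, F_u = 450 MPa): end bolts L_c = 30 − 22/2 = 19, R_n = min(1.2×19×6×450, 2.4×20×6×450) = 61.56 kN/bolt; interior L_c = 64 − 22 = 42, R_n = 129.6 kN/bolt. φR_n = 0.75 × (2×61.56 + 6×129.6) = 675.5 kN.
Tension rupture (net): A_n = (213 − 2×24)×6 = 990 mm² (U = 1.0, A_e = A_n). φR_n = 0.75 × 450 × 990 = 334.1 kN.
Governing: min(884.0, 675.5, 334.1) = 334.1 kN → net-section rupture.

334.1 kN (net-section rupture governs)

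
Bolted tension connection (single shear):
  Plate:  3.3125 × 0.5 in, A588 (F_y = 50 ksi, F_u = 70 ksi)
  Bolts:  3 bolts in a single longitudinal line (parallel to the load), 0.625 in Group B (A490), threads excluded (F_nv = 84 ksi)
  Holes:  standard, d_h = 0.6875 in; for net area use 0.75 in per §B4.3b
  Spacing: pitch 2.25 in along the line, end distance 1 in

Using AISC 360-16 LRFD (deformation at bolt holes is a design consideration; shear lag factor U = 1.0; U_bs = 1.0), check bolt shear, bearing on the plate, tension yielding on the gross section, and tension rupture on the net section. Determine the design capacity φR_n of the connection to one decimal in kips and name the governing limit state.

Bolt shear: A_b = π(0.625)²/4 = 0.3068 in². φR_n = 0.75 × 84 × 0.3068 × 3 × 1 = 58.0 kips.
Bearing (0.5 in plate, F_u = 70 ksi): end bolts L_c = 1 − 0.6875/2 = 0.65625, R_n = min(1.2×0.65625×0.5×70, 2.4×0.625×0.5×70) = 27.563 kips/bolt; interior L_c = 2.25 − 0.6875 = 1.5625, R_n = 52.5 kips/bolt. φR_n = 0.75 × (1×27.563 + 2×52.5) = 99.4 kips.
Tension yield (gross): A_g = 3.3125×0.5 = 1.6563 in². φR_n = 0.90 × 50 × 1.6563 = 74.5 kips.
Tension rupture (net): A_n = (3.3125 − 1×0.75)×0.5 = 1.2813 in² (U = 1.0, A_e = A_n). φR_n = 0.75 × 70 × 1.2813 = 67.3 kips.
Governing: min(58.0, 99.4, 74.5, 67.3) = 58.0 kips → bolt shear.

58.0 kips (bolt shear governs)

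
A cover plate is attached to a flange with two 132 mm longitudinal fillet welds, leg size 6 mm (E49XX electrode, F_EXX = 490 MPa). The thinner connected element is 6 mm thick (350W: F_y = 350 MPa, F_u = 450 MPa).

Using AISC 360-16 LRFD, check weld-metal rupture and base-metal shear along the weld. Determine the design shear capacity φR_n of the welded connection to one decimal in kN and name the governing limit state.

Weld metal: throat = 0.707×6 = 4.242 mm, L = 2×132 = 264 mm. φR_n = 0.75 × 0.6 × 490 × 4.242 × 264 = 246.9 kN.
Base metal shear (6 mm plate): yield φR_n = 1.0×0.6×350×6×264 = 332.6 kN; rupture φR_n = 0.75×0.6×450×6×264 = 320.8 kN; take 320.8 kN (rupture).
Governing: min(246.9, 320.8) = 246.9 kN → weld metal.

246.9 kN (weld metal governs)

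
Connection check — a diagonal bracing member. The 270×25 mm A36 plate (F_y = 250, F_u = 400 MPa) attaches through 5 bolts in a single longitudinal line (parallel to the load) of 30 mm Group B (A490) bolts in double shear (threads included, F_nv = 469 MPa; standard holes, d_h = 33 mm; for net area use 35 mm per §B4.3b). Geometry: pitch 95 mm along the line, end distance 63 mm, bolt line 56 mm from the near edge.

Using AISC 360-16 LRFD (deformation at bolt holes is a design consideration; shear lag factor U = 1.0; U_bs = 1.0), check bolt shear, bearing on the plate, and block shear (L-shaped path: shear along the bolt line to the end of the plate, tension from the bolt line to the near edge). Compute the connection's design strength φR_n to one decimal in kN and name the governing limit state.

Bolt shear: A_b = π(30)²/4 = 706.86 mm². φR_n = 0.75 × 469 × 706.86 × 5 × 2 = 2486.4 kN.
Bearing (25 mm plate, F_u = 400 MPa): end bolts L_c = 63 − 33/2 = 46.5, R_n = min(1.2×46.5×25×400, 2.4×30×25×400) = 558 kN/bolt; interior L_c = 95 − 33 = 62, R_n = 720 kN/bolt. φR_n = 0.75 × (1×558 + 4×720) = 2578.5 kN.
Block shear: shear path 1×[63+4×95] = 1×443 mm, A_gv = 11075, A_nv = 1×(443 − 4.5×35)×25 = 7137.5 mm²; tension to near edge: (56 − 0.5×35)×25 = 962.5 mm². R_n = min(0.6×400×7137.5, 0.6×250×11075) + 1.0×400×962.5 = min(1713, 1661.3) + 385 = 2046.3 kN. φR_n = 0.75 × 2046.3 = 1534.7 kN.
Governing: min(2486.4, 2578.5, 1534.7) = 1534.7 kN → block shear.

1534.7 kN (block shear governs)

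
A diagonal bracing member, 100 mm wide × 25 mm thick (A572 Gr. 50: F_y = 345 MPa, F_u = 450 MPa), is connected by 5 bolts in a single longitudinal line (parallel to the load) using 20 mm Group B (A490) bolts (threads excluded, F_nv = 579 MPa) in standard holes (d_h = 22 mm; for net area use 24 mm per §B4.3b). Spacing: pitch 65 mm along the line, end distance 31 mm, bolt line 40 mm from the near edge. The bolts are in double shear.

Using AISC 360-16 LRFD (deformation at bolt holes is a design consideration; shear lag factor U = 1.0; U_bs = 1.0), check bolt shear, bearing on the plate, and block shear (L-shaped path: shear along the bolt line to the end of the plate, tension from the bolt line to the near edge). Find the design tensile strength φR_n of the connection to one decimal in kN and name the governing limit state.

1162.7 kN (block shear governs)

Bolt shear: A_b = π(20)²/4 = 314.16 mm². φR_n = 0.75 × 579 × 314.16 × 5 × 2 = 1364.2 kN.
Bearing (25 mm plate, F_u = 450 MPa): end bolts L_c = 31 − 22/2 = 20, R_n = min(1.2×20×25×450, 2.4×20×25×450) = 270 kN/bolt; interior L_c = 65 − 22 = 43, R_n = 540 kN/bolt. φR_n = 0.75 × (1×270 + 4×540) = 1822.5 kN.
Block shear: shear path 1×[31+4×65] = 1×291 mm, A_gv = 7275, A_nv = 1×(291 − 4.5×24)×25 = 4575 mm²; tension to near edge: (40 − 0.5×24)×25 = 700 mm². R_n = min(0.6×450×4575, 0.6×345×7275) + 1.0×450×700 = min(1235.3, 1505.9) + 315 = 1550.3 kN. φR_n = 0.75 × 1550.3 = 1162.7 kN.
Governing: min(1364.2, 1822.5, 1162.7) = 1162.7 kN → block shear.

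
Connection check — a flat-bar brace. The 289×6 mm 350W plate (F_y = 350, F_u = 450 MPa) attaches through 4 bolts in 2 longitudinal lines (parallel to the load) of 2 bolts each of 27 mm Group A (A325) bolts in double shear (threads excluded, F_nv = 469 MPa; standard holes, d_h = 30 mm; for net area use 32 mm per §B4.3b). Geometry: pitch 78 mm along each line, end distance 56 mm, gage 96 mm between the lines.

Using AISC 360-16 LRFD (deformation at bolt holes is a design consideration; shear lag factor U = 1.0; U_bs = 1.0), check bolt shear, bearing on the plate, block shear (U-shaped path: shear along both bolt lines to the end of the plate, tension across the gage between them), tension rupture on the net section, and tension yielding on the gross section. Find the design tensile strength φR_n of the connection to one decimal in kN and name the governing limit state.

Bolt shear: A_b = π(27)²/4 = 572.56 mm². φR_n = 0.75 × 469 × 572.56 × 4 × 2 = 1611.2 kN.
Bearing (6 mm plate, F_u = 450 MPa): end bolts L_c = 56 − 30/2 = 41, R_n = min(1.2×41×6×450, 2.4×27×6×450) = 132.84 kN/bolt; interior L_c = 78 − 30 = 48, R_n = 155.52 kN/bolt. φR_n = 0.75 × (2×132.84 + 2×155.52) = 432.5 kN.
Block shear: shear path 2×[56+1×78] = 2×134 mm, A_gv = 1608, A_nv = 2×(134 − 1.5×32)×6 = 1032 mm²; tension across gage: (96 − 1×32)×6 = 384 mm². R_n = min(0.6×450×1032, 0.6×350×1608) + 1.0×450×384 = min(278.64, 337.68) + 172.8 = 451.44 kN. φR_n = 0.75 × 451.44 = 338.6 kN.
Tension rupture (net): A_n = (289 − 2×32)×6 = 1350 mm² (U = 1.0, A_e = A_n). φR_n = 0.75 × 450 × 1350 = 455.6 kN.
Tension yield (gross): A_g = 289×6 = 1734 mm². φR_n = 0.90 × 350 × 1734 = 546.2 kN.
Governing: min(1611.2, 432.5, 338.6, 455.6, 546.2) = 338.6 kN → block shear.

338.6 kN (block shear governs)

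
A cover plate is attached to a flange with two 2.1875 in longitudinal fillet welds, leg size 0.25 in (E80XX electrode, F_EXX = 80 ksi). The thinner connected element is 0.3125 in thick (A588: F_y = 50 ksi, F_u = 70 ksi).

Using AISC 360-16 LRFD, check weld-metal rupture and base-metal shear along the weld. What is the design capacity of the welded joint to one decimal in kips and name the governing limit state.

Weld metal: throat = 0.707×0.25 = 0.17675 in, L = 2×2.1875 = 4.375 in. φR_n = 0.75 × 0.6 × 80 × 0.17675 × 4.375 = 27.8 kips.
Base metal shear (0.3125 in plate): yield φR_n = 1.0×0.6×50×0.3125×4.375 = 41.0 kips; rupture φR_n = 0.75×0.6×70×0.3125×4.375 = 43.1 kips; take 41.0 kips (yield).
Governing: min(27.8, 41.0) = 27.8 kips → weld metal.

27.8 kips (weld metal governs)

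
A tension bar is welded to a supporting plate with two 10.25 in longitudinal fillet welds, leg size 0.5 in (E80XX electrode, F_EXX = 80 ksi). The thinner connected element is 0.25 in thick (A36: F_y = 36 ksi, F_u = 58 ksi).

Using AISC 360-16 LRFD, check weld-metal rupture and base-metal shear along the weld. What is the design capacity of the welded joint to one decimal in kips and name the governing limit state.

Weld metal: throat = 0.707×0.5 = 0.3535 in, L = 2×10.25 = 20.5 in. φR_n = 0.75 × 0.6 × 80 × 0.3535 × 20.5 = 260.9 kips.
Base metal shear (0.25 in plate): yield φR_n = 1.0×0.6×36×0.25×20.5 = 110.7 kips; rupture φR_n = 0.75×0.6×58×0.25×20.5 = 133.8 kips; take 110.7 kips (yield).
Governing: min(260.9, 110.7) = 110.7 kips → base-metal shear.

110.7 kips (base-metal shear governs)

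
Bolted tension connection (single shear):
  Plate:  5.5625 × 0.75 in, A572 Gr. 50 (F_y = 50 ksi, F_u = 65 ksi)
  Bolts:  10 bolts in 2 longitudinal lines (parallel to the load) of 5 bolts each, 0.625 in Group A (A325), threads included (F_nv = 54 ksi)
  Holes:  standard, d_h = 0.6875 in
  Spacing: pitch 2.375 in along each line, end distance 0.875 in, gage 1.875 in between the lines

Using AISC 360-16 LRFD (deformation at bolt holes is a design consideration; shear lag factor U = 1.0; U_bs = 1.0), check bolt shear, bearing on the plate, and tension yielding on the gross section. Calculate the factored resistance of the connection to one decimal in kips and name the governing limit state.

124.3 kips (bolt shear governs)

Bolt shear: A_b = π(0.625)²/4 = 0.3068 in². φR_n = 0.75 × 54 × 0.3068 × 10 × 1 = 124.3 kips.
Bearing (0.75 in plate, F_u = 65 ksi): end bolts L_c = 0.875 − 0.6875/2 = 0.53125, R_n = min(1.2×0.53125×0.75×65, 2.4×0.625×0.75×65) = 31.078 kips/bolt; interior L_c = 2.375 − 0.6875 = 1.6875, R_n = 73.125 kips/bolt. φR_n = 0.75 × (2×31.078 + 8×73.125) = 485.4 kips.
Tension yield (gross): A_g = 5.5625×0.75 = 4.1719 in². φR_n = 0.90 × 50 × 4.1719 = 187.7 kips.
Governing: min(124.3, 485.4, 187.7) = 124.3 kips → bolt shear.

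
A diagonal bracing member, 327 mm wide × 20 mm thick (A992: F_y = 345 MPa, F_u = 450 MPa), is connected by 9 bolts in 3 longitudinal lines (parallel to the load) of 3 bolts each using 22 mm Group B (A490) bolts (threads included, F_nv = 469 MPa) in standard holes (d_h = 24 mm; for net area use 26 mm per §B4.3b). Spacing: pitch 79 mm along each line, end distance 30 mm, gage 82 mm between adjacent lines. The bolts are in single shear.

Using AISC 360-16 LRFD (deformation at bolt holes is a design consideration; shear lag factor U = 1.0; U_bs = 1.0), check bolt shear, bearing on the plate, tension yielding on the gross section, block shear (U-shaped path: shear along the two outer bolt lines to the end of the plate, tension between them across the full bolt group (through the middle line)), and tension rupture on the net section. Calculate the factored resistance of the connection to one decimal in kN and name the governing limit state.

Bolt shear: A_b = π(22)²/4 = 380.13 mm². φR_n = 0.75 × 469 × 380.13 × 9 × 1 = 1203.4 kN.
Bearing (20 mm plate, F_u = 450 MPa): end bolts L_c = 30 − 24/2 = 18, R_n = min(1.2×18×20×450, 2.4×22×20×450) = 194.4 kN/bolt; interior L_c = 79 − 24 = 55, R_n = 475.2 kN/bolt. φR_n = 0.75 × (3×194.4 + 6×475.2) = 2575.8 kN.
Tension yield (gross): A_g = 327×20 = 6540 mm². φR_n = 0.90 × 345 × 6540 = 2030.7 kN.
Block shear: shear path 2×[30+2×79] = 2×188 mm, A_gv = 7520, A_nv = 2×(188 − 2.5×26)×20 = 4920 mm²; tension across gage: (164 − 2×26)×20 = 2240 mm². R_n = min(0.6×450×4920, 0.6×345×7520) + 1.0×450×2240 = min(1328.4, 1556.6) + 1008 = 2336.4 kN. φR_n = 0.75 × 2336.4 = 1752.3 kN.
Tension rupture (net): A_n = (327 − 3×26)×20 = 4980 mm² (U = 1.0, A_e = A_n). φR_n = 0.75 × 450 × 4980 = 1680.8 kN.
Governing: min(1203.4, 2575.8, 2030.7, 1752.3, 1680.8) = 1203.4 kN → bolt shear.

1203.4 kN (bolt shear governs)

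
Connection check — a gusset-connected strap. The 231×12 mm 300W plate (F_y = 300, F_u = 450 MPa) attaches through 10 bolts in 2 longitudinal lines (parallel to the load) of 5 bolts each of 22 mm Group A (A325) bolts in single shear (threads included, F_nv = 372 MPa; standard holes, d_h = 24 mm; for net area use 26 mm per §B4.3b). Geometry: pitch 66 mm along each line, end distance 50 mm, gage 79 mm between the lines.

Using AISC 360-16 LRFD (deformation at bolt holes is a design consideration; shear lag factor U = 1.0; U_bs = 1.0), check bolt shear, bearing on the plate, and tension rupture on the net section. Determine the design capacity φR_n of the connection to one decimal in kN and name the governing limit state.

Bolt shear: A_b = π(22)²/4 = 380.13 mm². φR_n = 0.75 × 372 × 380.13 × 10 × 1 = 1060.6 kN.
Bearing (12 mm plate, F_u = 450 MPa): end bolts L_c = 50 − 24/2 = 38, R_n = min(1.2×38×12×450, 2.4×22×12×450) = 246.24 kN/bolt; interior L_c = 66 − 24 = 42, R_n = 272.16 kN/bolt. φR_n = 0.75 × (2×246.24 + 8×272.16) = 2002.3 kN.
Tension rupture (net): A_n = (231 − 2×26)×12 = 2148 mm² (U = 1.0, A_e = A_n). φR_n = 0.75 × 450 × 2148 = 725.0 kN.
Governing: min(1060.6, 2002.3, 725.0) = 725.0 kN → net-section rupture.

725.0 kN (net-section rupture governs)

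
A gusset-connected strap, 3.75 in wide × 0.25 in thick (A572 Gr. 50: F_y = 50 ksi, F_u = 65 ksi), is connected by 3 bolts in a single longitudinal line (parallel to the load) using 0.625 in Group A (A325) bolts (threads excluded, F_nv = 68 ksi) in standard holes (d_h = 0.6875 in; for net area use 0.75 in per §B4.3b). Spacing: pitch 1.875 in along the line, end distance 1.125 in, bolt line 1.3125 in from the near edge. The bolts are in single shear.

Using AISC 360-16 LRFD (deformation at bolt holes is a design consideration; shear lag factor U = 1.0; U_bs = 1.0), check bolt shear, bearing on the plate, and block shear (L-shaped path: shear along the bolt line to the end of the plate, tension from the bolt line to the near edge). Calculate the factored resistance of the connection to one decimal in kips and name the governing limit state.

33.4 kips (block shear governs)

Bolt shear: A_b = π(0.625)²/4 = 0.3068 in². φR_n = 0.75 × 68 × 0.3068 × 3 × 1 = 46.9 kips.
Bearing (0.25 in plate, F_u = 65 ksi): end bolts L_c = 1.125 − 0.6875/2 = 0.78125, R_n = min(1.2×0.78125×0.25×65, 2.4×0.625×0.25×65) = 15.234 kips/bolt; interior L_c = 1.875 − 0.6875 = 1.1875, R_n = 23.156 kips/bolt. φR_n = 0.75 × (1×15.234 + 2×23.156) = 46.2 kips.
Block shear: shear path 1×[1.125+2×1.875] = 1×4.875 in, A_gv = 1.2188, A_nv = 1×(4.875 − 2.5×0.75)×0.25 = 0.75 in²; tension to near edge: (1.3125 − 0.5×0.75)×0.25 = 0.23438 in². R_n = min(0.6×65×0.75, 0.6×50×1.2188) + 1.0×65×0.23438 = min(29.25, 36.564) + 15.235 = 44.485 kips. φR_n = 0.75 × 44.485 = 33.4 kips.
Governing: min(46.9, 46.2, 33.4) = 33.4 kips → block shear.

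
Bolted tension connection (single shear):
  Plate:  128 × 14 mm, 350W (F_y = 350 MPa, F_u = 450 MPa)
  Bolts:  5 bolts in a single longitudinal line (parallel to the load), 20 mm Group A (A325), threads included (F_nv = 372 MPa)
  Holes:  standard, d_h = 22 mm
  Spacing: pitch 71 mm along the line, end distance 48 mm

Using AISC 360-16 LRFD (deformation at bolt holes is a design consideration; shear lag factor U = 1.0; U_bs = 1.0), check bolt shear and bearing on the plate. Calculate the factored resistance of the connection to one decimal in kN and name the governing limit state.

Bolt shear: A_b = π(20)²/4 = 314.16 mm². φR_n = 0.75 × 372 × 314.16 × 5 × 1 = 438.3 kN.
Bearing (14 mm plate, F_u = 450 MPa): end bolts L_c = 48 − 22/2 = 37, R_n = min(1.2×37×14×450, 2.4×20×14×450) = 279.72 kN/bolt; interior L_c = 71 − 22 = 49, R_n = 302.4 kN/bolt. φR_n = 0.75 × (1×279.72 + 4×302.4) = 1117.0 kN.
Governing: min(438.3, 1117.0) = 438.3 kN → bolt shear.

438.3 kN (bolt shear governs)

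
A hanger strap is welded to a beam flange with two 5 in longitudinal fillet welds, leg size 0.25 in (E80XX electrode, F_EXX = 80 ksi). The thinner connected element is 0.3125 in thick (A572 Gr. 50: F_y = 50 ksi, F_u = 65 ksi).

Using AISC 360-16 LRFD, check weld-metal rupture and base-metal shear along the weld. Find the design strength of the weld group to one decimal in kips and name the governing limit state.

Weld metal: throat = 0.707×0.25 = 0.17675 in, L = 2×5 = 10 in. φR_n = 0.75 × 0.6 × 80 × 0.17675 × 10 = 63.6 kips.
Base metal shear (0.3125 in plate): yield φR_n = 1.0×0.6×50×0.3125×10 = 93.8 kips; rupture φR_n = 0.75×0.6×65×0.3125×10 = 91.4 kips; take 91.4 kips (rupture).
Governing: min(63.6, 91.4) = 63.6 kips → weld metal.

63.6 kips (weld metal governs)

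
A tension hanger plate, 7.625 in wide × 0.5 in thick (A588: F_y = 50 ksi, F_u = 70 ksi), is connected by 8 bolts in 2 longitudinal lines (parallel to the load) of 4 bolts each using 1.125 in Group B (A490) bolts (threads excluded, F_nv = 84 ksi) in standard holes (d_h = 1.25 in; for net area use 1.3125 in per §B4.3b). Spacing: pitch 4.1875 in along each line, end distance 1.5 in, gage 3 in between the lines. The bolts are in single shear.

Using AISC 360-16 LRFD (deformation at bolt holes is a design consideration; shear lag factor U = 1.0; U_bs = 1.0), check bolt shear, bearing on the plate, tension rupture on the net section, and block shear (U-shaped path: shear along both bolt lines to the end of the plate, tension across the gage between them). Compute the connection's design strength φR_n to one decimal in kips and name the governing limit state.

131.3 kips (net-section rupture governs)

Bolt shear: A_b = π(1.125)²/4 = 0.99402 in². φR_n = 0.75 × 84 × 0.99402 × 8 × 1 = 501.0 kips.
Bearing (0.5 in plate, F_u = 70 ksi): end bolts L_c = 1.5 − 1.25/2 = 0.875, R_n = min(1.2×0.875×0.5×70, 2.4×1.125×0.5×70) = 36.75 kips/bolt; interior L_c = 4.1875 − 1.25 = 2.9375, R_n = 94.5 kips/bolt. φR_n = 0.75 × (2×36.75 + 6×94.5) = 480.4 kips.
Tension rupture (net): A_n = (7.625 − 2×1.3125)×0.5 = 2.5 in² (U = 1.0, A_e = A_n). φR_n = 0.75 × 70 × 2.5 = 131.3 kips.
Block shear: shear path 2×[1.5+3×4.1875] = 2×14.0625 in, A_gv = 14.063, A_nv = 2×(14.0625 − 3.5×1.3125)×0.5 = 9.4688 in²; tension across gage: (3 − 1×1.3125)×0.5 = 0.84375 in². R_n = min(0.6×70×9.4688, 0.6×50×14.063) + 1.0×70×0.84375 = min(397.69, 421.89) + 59.063 = 456.75 kips. φR_n = 0.75 × 456.75 = 342.6 kips.
Governing: min(501.0, 480.4, 131.3, 342.6) = 131.3 kips → net-section rupture.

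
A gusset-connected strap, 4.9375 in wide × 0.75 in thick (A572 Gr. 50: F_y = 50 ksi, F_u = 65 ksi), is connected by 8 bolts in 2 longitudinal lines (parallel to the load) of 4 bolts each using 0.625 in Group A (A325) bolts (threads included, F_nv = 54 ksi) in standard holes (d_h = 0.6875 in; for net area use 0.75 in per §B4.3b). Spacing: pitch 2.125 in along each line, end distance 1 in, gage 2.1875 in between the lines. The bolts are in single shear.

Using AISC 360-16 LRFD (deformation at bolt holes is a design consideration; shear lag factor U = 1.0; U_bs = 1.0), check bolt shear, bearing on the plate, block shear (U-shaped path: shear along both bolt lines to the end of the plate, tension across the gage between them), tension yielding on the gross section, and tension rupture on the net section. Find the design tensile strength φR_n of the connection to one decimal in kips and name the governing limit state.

Bolt shear: A_b = π(0.625)²/4 = 0.3068 in². φR_n = 0.75 × 54 × 0.3068 × 8 × 1 = 99.4 kips.
Bearing (0.75 in plate, F_u = 65 ksi): end bolts L_c = 1 − 0.6875/2 = 0.65625, R_n = min(1.2×0.65625×0.75×65, 2.4×0.625×0.75×65) = 38.391 kips/bolt; interior L_c = 2.125 − 0.6875 = 1.4375, R_n = 73.125 kips/bolt. φR_n = 0.75 × (2×38.391 + 6×73.125) = 386.6 kips.
Block shear: shear path 2×[1+3×2.125] = 2×7.375 in, A_gv = 11.063, A_nv = 2×(7.375 − 3.5×0.75)×0.75 = 7.125 in²; tension across gage: (2.1875 − 1×0.75)×0.75 = 1.0781 in². R_n = min(0.6×65×7.125, 0.6×50×11.063) + 1.0×65×1.0781 = min(277.88, 331.89) + 70.077 = 347.96 kips. φR_n = 0.75 × 347.96 = 261.0 kips.
Tension yield (gross): A_g = 4.9375×0.75 = 3.7031 in². φR_n = 0.90 × 50 × 3.7031 = 166.6 kips.
Tension rupture (net): A_n = (4.9375 − 2×0.75)×0.75 = 2.5781 in² (U = 1.0, A_e = A_n). φR_n = 0.75 × 65 × 2.5781 = 125.7 kips.
Governing: min(99.4, 386.6, 261.0, 166.6, 125.7) = 99.4 kips → bolt shear.

99.4 kips (bolt shear governs)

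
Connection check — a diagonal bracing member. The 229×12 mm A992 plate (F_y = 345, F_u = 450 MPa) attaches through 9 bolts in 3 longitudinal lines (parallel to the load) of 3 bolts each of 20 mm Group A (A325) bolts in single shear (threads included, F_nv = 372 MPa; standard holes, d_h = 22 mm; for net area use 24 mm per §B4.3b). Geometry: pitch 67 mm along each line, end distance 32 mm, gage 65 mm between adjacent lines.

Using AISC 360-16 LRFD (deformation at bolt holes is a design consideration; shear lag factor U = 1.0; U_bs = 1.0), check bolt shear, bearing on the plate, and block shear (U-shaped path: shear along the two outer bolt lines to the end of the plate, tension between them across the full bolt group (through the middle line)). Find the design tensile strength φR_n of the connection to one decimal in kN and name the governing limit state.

788.9 kN (bolt shear governs)

Bolt shear: A_b = π(20)²/4 = 314.16 mm². φR_n = 0.75 × 372 × 314.16 × 9 × 1 = 788.9 kN.
Bearing (12 mm plate, F_u = 450 MPa): end bolts L_c = 32 − 22/2 = 21, R_n = min(1.2×21×12×450, 2.4×20×12×450) = 136.08 kN/bolt; interior L_c = 67 − 22 = 45, R_n = 259.2 kN/bolt. φR_n = 0.75 × (3×136.08 + 6×259.2) = 1472.6 kN.
Block shear: shear path 2×[32+2×67] = 2×166 mm, A_gv = 3984, A_nv = 2×(166 − 2.5×24)×12 = 2544 mm²; tension across gage: (130 − 2×24)×12 = 984 mm². R_n = min(0.6×450×2544, 0.6×345×3984) + 1.0×450×984 = min(686.88, 824.69) + 442.8 = 1129.7 kN. φR_n = 0.75 × 1129.7 = 847.3 kN.
Governing: min(788.9, 1472.6, 847.3) = 788.9 kN → bolt shear.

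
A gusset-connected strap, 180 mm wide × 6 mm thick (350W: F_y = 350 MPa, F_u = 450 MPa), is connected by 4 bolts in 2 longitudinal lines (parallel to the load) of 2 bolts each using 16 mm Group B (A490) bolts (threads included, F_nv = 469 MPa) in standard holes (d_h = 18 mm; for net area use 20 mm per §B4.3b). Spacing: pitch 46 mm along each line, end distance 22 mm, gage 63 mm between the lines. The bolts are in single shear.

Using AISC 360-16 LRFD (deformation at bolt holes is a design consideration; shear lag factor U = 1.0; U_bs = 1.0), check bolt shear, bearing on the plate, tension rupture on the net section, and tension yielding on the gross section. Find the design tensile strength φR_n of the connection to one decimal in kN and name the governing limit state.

199.3 kN (bearing governs)

Bolt shear: A_b = π(16)²/4 = 201.06 mm². φR_n = 0.75 × 469 × 201.06 × 4 × 1 = 282.9 kN.
Bearing (6 mm plate, F_u = 450 MPa): end bolts L_c = 22 − 18/2 = 13, R_n = min(1.2×13×6×450, 2.4×16×6×450) = 42.12 kN/bolt; interior L_c = 46 − 18 = 28, R_n = 90.72 kN/bolt. φR_n = 0.75 × (2×42.12 + 2×90.72) = 199.3 kN.
Tension rupture (net): A_n = (180 − 2×20)×6 = 840 mm² (U = 1.0, A_e = A_n). φR_n = 0.75 × 450 × 840 = 283.5 kN.
Tension yield (gross): A_g = 180×6 = 1080 mm². φR_n = 0.90 × 350 × 1080 = 340.2 kN.
Governing: min(282.9, 199.3, 283.5, 340.2) = 199.3 kN → bearing.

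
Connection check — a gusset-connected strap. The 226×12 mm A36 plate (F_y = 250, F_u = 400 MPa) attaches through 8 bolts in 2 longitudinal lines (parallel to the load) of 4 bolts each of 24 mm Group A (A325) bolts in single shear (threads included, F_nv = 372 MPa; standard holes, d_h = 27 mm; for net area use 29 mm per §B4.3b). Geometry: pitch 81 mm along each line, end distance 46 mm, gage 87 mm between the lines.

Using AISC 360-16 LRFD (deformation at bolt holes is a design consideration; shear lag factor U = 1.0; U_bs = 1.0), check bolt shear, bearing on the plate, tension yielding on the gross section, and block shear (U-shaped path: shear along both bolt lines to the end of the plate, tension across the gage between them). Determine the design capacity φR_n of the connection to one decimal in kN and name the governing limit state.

Bolt shear: A_b = π(24)²/4 = 452.39 mm². φR_n = 0.75 × 372 × 452.39 × 8 × 1 = 1009.7 kN.
Bearing (12 mm plate, F_u = 400 MPa): end bolts L_c = 46 − 27/2 = 32.5, R_n = min(1.2×32.5×12×400, 2.4×24×12×400) = 187.2 kN/bolt; interior L_c = 81 − 27 = 54, R_n = 276.48 kN/bolt. φR_n = 0.75 × (2×187.2 + 6×276.48) = 1525.0 kN.
Tension yield (gross): A_g = 226×12 = 2712 mm². φR_n = 0.90 × 250 × 2712 = 610.2 kN.
Block shear: shear path 2×[46+3×81] = 2×289 mm, A_gv = 6936, A_nv = 2×(289 − 3.5×29)×12 = 4500 mm²; tension across gage: (87 − 1×29)×12 = 696 mm². R_n = min(0.6×400×4500, 0.6×250×6936) + 1.0×400×696 = min(1080, 1040.4) + 278.4 = 1318.8 kN. φR_n = 0.75 × 1318.8 = 989.1 kN.
Governing: min(1009.7, 1525.0, 610.2, 989.1) = 610.2 kN → gross-section yield.

610.2 kN (gross-section yield governs)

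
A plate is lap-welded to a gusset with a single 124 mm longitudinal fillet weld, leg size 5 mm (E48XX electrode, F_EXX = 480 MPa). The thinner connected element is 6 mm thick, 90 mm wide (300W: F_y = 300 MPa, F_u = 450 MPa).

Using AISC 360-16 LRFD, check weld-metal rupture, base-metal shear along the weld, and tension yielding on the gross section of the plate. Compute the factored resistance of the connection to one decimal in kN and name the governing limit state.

94.7 kN (weld metal governs)

Weld metal: throat = 0.707×5 = 3.535 mm, L = 124 mm. φR_n = 0.75 × 0.6 × 480 × 3.535 × 124 = 94.7 kN.
Base metal shear (6 mm plate): yield φR_n = 1.0×0.6×300×6×124 = 133.9 kN; rupture φR_n = 0.75×0.6×450×6×124 = 150.7 kN; take 133.9 kN (yield).
Tension yield (gross): A_g = 90×6 = 540 mm². φR_n = 0.90 × 300 × 540 = 145.8 kN.
Governing: min(94.7, 133.9, 145.8) = 94.7 kN → weld metal.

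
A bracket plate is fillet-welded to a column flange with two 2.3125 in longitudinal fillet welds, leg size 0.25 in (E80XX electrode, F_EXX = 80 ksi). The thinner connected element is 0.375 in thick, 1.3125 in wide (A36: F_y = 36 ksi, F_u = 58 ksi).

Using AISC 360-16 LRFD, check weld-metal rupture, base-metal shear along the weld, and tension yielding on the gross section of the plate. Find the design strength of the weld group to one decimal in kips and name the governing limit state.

Weld metal: throat = 0.707×0.25 = 0.17675 in, L = 2×2.3125 = 4.625 in. φR_n = 0.75 × 0.6 × 80 × 0.17675 × 4.625 = 29.4 kips.
Base metal shear (0.375 in plate): yield φR_n = 1.0×0.6×36×0.375×4.625 = 37.5 kips; rupture φR_n = 0.75×0.6×58×0.375×4.625 = 45.3 kips; take 37.5 kips (yield).
Tension yield (gross): A_g = 1.3125×0.375 = 0.49219 in². φR_n = 0.90 × 36 × 0.49219 = 15.9 kips.
Governing: min(29.4, 37.5, 15.9) = 15.9 kips → gross-section yield.

15.9 kips (gross-section yield governs)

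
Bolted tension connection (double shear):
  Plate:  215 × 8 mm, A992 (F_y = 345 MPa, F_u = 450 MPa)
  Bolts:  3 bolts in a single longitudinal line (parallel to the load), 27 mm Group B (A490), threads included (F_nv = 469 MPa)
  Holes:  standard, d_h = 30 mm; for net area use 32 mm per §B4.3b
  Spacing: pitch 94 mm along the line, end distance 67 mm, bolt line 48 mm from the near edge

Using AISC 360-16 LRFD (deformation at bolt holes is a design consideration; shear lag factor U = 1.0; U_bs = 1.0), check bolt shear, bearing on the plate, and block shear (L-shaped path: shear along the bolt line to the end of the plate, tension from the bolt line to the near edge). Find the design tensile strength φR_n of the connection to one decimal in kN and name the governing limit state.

Bolt shear: A_b = π(27)²/4 = 572.56 mm². φR_n = 0.75 × 469 × 572.56 × 3 × 2 = 1208.4 kN.
Bearing (8 mm plate, F_u = 450 MPa): end bolts L_c = 67 − 30/2 = 52, R_n = min(1.2×52×8×450, 2.4×27×8×450) = 224.64 kN/bolt; interior L_c = 94 − 30 = 64, R_n = 233.28 kN/bolt. φR_n = 0.75 × (1×224.64 + 2×233.28) = 518.4 kN.
Block shear: shear path 1×[67+2×94] = 1×255 mm, A_gv = 2040, A_nv = 1×(255 − 2.5×32)×8 = 1400 mm²; tension to near edge: (48 − 0.5×32)×8 = 256 mm². R_n = min(0.6×450×1400, 0.6×345×2040) + 1.0×450×256 = min(378, 422.28) + 115.2 = 493.2 kN. φR_n = 0.75 × 493.2 = 369.9 kN.
Governing: min(1208.4, 518.4, 369.9) = 369.9 kN → block shear.

369.9 kN (block shear governs)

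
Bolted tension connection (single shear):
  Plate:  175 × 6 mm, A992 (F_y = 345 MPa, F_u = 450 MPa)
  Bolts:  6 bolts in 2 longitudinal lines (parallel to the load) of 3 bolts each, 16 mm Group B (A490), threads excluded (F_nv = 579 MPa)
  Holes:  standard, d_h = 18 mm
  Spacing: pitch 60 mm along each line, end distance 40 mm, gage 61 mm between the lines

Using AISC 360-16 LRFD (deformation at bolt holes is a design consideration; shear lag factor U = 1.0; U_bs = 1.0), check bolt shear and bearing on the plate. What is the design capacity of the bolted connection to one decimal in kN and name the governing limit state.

461.7 kN (bearing governs)

Bolt shear: A_b = π(16)²/4 = 201.06 mm². φR_n = 0.75 × 579 × 201.06 × 6 × 1 = 523.9 kN.
Bearing (6 mm plate, F_u = 450 MPa): end bolts L_c = 40 − 18/2 = 31, R_n = min(1.2×31×6×450, 2.4×16×6×450) = 100.44 kN/bolt; interior L_c = 60 − 18 = 42, R_n = 103.68 kN/bolt. φR_n = 0.75 × (2×100.44 + 4×103.68) = 461.7 kN.
Governing: min(523.9, 461.7) = 461.7 kN → bearing.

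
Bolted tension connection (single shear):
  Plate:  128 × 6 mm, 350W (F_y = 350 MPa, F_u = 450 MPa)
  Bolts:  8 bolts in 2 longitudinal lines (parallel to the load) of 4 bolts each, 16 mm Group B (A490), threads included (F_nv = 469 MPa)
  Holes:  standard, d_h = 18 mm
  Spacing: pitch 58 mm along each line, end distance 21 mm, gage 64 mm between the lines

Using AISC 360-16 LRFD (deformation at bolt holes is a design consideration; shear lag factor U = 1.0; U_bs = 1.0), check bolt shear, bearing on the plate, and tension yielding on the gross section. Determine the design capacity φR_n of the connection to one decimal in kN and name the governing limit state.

241.9 kN (gross-section yield governs)

Bolt shear: A_b = π(16)²/4 = 201.06 mm². φR_n = 0.75 × 469 × 201.06 × 8 × 1 = 565.8 kN.
Bearing (6 mm plate, F_u = 450 MPa): end bolts L_c = 21 − 18/2 = 12, R_n = min(1.2×12×6×450, 2.4×16×6×450) = 38.88 kN/bolt; interior L_c = 58 − 18 = 40, R_n = 103.68 kN/bolt. φR_n = 0.75 × (2×38.88 + 6×103.68) = 524.9 kN.
Tension yield (gross): A_g = 128×6 = 768 mm². φR_n = 0.90 × 350 × 768 = 241.9 kN.
Governing: min(565.8, 524.9, 241.9) = 241.9 kN → gross-section yield.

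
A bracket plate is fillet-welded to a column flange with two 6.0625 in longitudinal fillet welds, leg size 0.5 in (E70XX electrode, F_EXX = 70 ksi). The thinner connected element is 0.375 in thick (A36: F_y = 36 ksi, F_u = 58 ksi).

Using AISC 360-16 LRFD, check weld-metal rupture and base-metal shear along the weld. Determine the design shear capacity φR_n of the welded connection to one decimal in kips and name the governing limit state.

98.2 kips (base-metal shear governs)

Weld metal: throat = 0.707×0.5 = 0.3535 in, L = 2×6.0625 = 12.125 in. φR_n = 0.75 × 0.6 × 70 × 0.3535 × 12.125 = 135.0 kips.
Base metal shear (0.375 in plate): yield φR_n = 1.0×0.6×36×0.375×12.125 = 98.2 kips; rupture φR_n = 0.75×0.6×58×0.375×12.125 = 118.7 kips; take 98.2 kips (yield).
Governing: min(135.0, 98.2) = 98.2 kips → base-metal shear.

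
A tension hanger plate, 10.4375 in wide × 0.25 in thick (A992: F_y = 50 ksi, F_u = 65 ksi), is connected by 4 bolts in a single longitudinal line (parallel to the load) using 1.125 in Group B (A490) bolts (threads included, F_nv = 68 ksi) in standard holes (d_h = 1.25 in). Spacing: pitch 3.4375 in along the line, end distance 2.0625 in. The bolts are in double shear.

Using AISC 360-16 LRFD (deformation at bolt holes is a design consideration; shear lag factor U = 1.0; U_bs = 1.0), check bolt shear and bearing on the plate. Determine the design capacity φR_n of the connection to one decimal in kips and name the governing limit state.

117.0 kips (bearing governs)

Bolt shear: A_b = π(1.125)²/4 = 0.99402 in². φR_n = 0.75 × 68 × 0.99402 × 4 × 2 = 405.6 kips.
Bearing (0.25 in plate, F_u = 65 ksi): end bolts L_c = 2.0625 − 1.25/2 = 1.4375, R_n = min(1.2×1.4375×0.25×65, 2.4×1.125×0.25×65) = 28.031 kips/bolt; interior L_c = 3.4375 − 1.25 = 2.1875, R_n = 42.656 kips/bolt. φR_n = 0.75 × (1×28.031 + 3×42.656) = 117.0 kips.
Governing: min(405.6, 117.0) = 117.0 kips → bearing.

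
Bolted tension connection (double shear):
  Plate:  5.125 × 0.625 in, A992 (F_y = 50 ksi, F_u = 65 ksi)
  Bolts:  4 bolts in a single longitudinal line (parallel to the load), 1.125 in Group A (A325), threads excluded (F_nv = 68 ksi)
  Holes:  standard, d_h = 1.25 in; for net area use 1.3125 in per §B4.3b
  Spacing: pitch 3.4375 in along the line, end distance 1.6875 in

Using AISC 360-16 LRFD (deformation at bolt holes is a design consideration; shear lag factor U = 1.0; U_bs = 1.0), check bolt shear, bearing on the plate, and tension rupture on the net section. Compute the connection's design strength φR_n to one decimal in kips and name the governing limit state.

116.2 kips (net-section rupture governs)

Bolt shear: A_b = π(1.125)²/4 = 0.99402 in². φR_n = 0.75 × 68 × 0.99402 × 4 × 2 = 405.6 kips.
Bearing (0.625 in plate, F_u = 65 ksi): end bolts L_c = 1.6875 − 1.25/2 = 1.0625, R_n = min(1.2×1.0625×0.625×65, 2.4×1.125×0.625×65) = 51.797 kips/bolt; interior L_c = 3.4375 − 1.25 = 2.1875, R_n = 106.64 kips/bolt. φR_n = 0.75 × (1×51.797 + 3×106.64) = 278.8 kips.
Tension rupture (net): A_n = (5.125 − 1×1.3125)×0.625 = 2.3828 in² (U = 1.0, A_e = A_n). φR_n = 0.75 × 65 × 2.3828 = 116.2 kips.
Governing: min(405.6, 278.8, 116.2) = 116.2 kips → net-section rupture.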